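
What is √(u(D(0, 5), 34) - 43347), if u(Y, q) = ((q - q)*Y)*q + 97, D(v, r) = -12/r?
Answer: 5*I*√1730 ≈ 207.97*I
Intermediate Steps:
u(Y, q) = 97 (u(Y, q) = (0*Y)*q + 97 = 0*q + 97 = 0 + 97 = 97)
√(u(D(0, 5), 34) - 43347) = √(97 - 43347) = √(-43250) = 5*I*√1730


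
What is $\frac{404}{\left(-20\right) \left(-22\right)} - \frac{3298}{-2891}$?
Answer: $\frac{654771}{318010} \approx 2.059$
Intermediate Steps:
$\frac{404}{\left(-20\right) \left(-22\right)} - \frac{3298}{-2891} = \frac{404}{440} - - \frac{3298}{2891} = 404 \cdot \frac{1}{440} + \frac{3298}{2891} = \frac{101}{110} + \frac{3298}{2891} = \frac{654771}{318010}$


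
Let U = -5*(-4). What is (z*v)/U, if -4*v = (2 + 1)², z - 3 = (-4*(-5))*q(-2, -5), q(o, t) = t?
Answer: 873/80 ≈ 10.913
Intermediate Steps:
U = 20
z = -97 (z = 3 - 4*(-5)*(-5) = 3 + 20*(-5) = 3 - 100 = -97)
v = -9/4 (v = -(2 + 1)²/4 = -¼*3² = -¼*9 = -9/4 ≈ -2.2500)
(z*v)/U = -97*(-9/4)/20 = (873/4)*(1/20) = 873/80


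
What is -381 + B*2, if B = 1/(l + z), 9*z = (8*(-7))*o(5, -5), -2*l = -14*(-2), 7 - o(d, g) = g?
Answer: -50676/133 ≈ -381.02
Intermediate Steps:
o(d, g) = 7 - g
l = -14 (l = -(-7)*(-2) = -½*28 = -14)
z = -224/3 (z = ((8*(-7))*(7 - 1*(-5)))/9 = (-56*(7 + 5))/9 = (-56*12)/9 = (⅑)*(-672) = -224/3 ≈ -74.667)
B = -3/266 (B = 1/(-14 - 224/3) = 1/(-266/3) = -3/266 ≈ -0.011278)
-381 + B*2 = -381 - 3/266*2 = -381 - 3/133 = -50676/133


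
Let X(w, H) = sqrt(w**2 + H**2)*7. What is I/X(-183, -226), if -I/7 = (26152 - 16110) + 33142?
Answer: -43184*sqrt(84565)/84565 ≈ -148.50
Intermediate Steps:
I = -302288 (I = -7*((26152 - 16110) + 33142) = -7*(10042 + 33142) = -7*43184 = -302288)
X(w, H) = 7*sqrt(H**2 + w**2) (X(w, H) = sqrt(H**2 + w**2)*7 = 7*sqrt(H**2 + w**2))
I/X(-183, -226) = -302288*1/(7*sqrt((-226)**2 + (-183)**2)) = -302288*1/(7*sqrt(51076 + 33489)) = -302288*sqrt(84565)/591955 = -43184*sqrt(84565)/84565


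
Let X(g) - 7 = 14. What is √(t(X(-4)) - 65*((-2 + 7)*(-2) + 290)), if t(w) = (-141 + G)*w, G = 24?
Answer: I*√20657 ≈ 143.73*I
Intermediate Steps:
X(g) = 21 (X(g) = 7 + 14 = 21)
t(w) = -117*w (t(w) = (-141 + 24)*w = -117*w)
√(t(X(-4)) - 65*((-2 + 7)*(-2) + 290)) = √(-117*21 - 65*((-2 + 7)*(-2) + 290)) = √(-2457 - 65*(5*(-2) + 290)) = √(-2457 - 65*(-10 + 290)) = √(-2457 - 65*280) = √(-2457 - 18200) = √(-20657) = I*√20657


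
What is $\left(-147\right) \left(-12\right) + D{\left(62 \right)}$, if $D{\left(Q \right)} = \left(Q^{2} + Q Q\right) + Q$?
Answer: $9514$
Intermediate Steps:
$D{\left(Q \right)} = Q + 2 Q^{2}$ ($D{\left(Q \right)} = \left(Q^{2} + Q^{2}\right) + Q = 2 Q^{2} + Q = Q + 2 Q^{2}$)
$\left(-147\right) \left(-12\right) + D{\left(62 \right)} = \left(-147\right) \left(-12\right) + 62 \left(1 + 2 \cdot 62\right) = 1764 + 62 \left(1 + 124\right) = 1764 + 62 \cdot 125 = 1764 + 7750 = 9514$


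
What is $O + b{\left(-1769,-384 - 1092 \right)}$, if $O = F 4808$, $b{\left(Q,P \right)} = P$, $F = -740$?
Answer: $-3559396$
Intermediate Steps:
$O = -3557920$ ($O = \left(-740\right) 4808 = -3557920$)
$O + b{\left(-1769,-384 - 1092 \right)} = -3557920 - 1476 = -3559396$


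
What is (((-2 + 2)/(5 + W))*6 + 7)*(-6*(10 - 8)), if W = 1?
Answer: -84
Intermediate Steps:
(((-2 + 2)/(5 + W))*6 + 7)*(-6*(10 - 8)) = (((-2 + 2)/(5 + 1))*6 + 7)*(-6*(10 - 8)) = ((0/6)*6 + 7)*(-6*2) = ((0*(⅙))*6 + 7)*(-12) = (0*6 + 7)*(-12) = (0 + 7)*(-12) = 7*(-12) = -84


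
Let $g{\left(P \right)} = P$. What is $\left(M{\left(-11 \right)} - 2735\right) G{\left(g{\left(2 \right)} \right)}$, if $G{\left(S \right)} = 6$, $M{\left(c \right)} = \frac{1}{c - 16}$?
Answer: $- \frac{147692}{9} \approx -16410.0$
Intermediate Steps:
$M{\left(c \right)} = \frac{1}{-16 + c}$
$\left(M{\left(-11 \right)} - 2735\right) G{\left(g{\left(2 \right)} \right)} = \left(\frac{1}{-16 - 11} - 2735\right) 6 = \left(\frac{1}{-27} - 2735\right) 6 = \left(- \frac{1}{27} - 2735\right) 6 = \left(- \frac{73846}{27}\right) 6 = - \frac{147692}{9}$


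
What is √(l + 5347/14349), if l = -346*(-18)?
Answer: √1282383316731/14349 ≈ 78.920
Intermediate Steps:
l = 6228
√(l + 5347/14349) = √(6228 + 5347/14349) = √(89370919/14349) = √1282383316731/14349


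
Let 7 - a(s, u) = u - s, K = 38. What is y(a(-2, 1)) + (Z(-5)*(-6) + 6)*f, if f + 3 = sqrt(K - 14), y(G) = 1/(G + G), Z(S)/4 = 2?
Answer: 1009/8 - 84*sqrt(6) ≈ -79.632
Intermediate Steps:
Z(S) = 8 (Z(S) = 4*2 = 8)
a(s, u) = 7 + s - u (a(s, u) = 7 - (u - s) = 7 + (s - u) = 7 + s - u)
y(G) = 1/(2*G)
f = -3 + 2*sqrt(6) (f = -3 + sqrt(38 - 14) = -3 + sqrt(24) = -3 + 2*sqrt(6) ≈ 1.8990)
y(a(-2, 1)) + (Z(-5)*(-6) + 6)*f = 1/(2*(7 - 2 - 1*1)) + (8*(-6) + 6)*(-3 + 2*sqrt(6)) = 1/(2*(7 - 2 - 1)) + (-48 + 6)*(-3 + 2*sqrt(6)) = (1/2)/4 - 42*(-3 + 2*sqrt(6)) = (1/2)*(1/4) + (126 - 84*sqrt(6)) = 1/8 + (126 - 84*sqrt(6)) = 1009/8 - 84*sqrt(6)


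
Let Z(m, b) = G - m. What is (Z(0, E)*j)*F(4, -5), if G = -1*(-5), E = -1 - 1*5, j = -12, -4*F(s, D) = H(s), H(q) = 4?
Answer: 60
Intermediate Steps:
F(s, D) = -1 (F(s, D) = -1/4*4 = -1)
E = -6 (E = -1 - 5 = -6)
G = 5
Z(m, b) = 5 - m
(Z(0, E)*j)*F(4, -5) = ((5 - 1*0)*(-12))*(-1) = ((5 + 0)*(-12))*(-1) = (5*(-12))*(-1) = -60*(-1) = 60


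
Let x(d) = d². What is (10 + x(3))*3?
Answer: 57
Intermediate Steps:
(10 + x(3))*3 = (10 + 3²)*3 = (10 + 9)*3 = 19*3 = 57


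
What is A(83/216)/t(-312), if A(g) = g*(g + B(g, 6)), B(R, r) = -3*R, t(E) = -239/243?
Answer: 6889/22944 ≈ 0.30025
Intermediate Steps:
t(E) = -239/243 (t(E) = -239*1/243 = -239/243)
A(g) = -2*g² (A(g) = g*(g - 3*g) = g*(-2*g) = -2*g²)
A(83/216)/t(-312) = (-2*(83/216)²)/(-239/243) = -2*(83*(1/216))²*(-243/239) = -2*(83/216)²*(-243/239) = -2*6889/46656*(-243/239) = -6889/23328*(-243/239) = 6889/22944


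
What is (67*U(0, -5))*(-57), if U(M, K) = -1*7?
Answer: 26733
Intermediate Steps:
U(M, K) = -7
(67*U(0, -5))*(-57) = (67*(-7))*(-57) = -469*(-57) = 26733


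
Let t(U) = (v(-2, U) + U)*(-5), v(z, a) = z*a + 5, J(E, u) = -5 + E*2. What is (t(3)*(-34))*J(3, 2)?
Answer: 340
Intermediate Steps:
J(E, u) = -5 + 2*E
v(z, a) = 5 + a*z (v(z, a) = a*z + 5 = 5 + a*z)
t(U) = -25 + 5*U (t(U) = ((5 + U*(-2)) + U)*(-5) = ((5 - 2*U) + U)*(-5) = (5 - U)*(-5) = -25 + 5*U)
(t(3)*(-34))*J(3, 2) = ((-25 + 5*3)*(-34))*(-5 + 2*3) = ((-25 + 15)*(-34))*(-5 + 6) = -10*(-34)*1 = 340*1 = 340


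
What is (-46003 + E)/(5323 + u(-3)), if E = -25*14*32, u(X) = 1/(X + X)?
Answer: -343218/31937 ≈ -10.747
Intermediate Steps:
u(X) = 1/(2*X)
E = -11200 (E = -350*32 = -11200)
(-46003 + E)/(5323 + u(-3)) = (-46003 - 11200)/(5323 + (1/2)/(-3)) = -57203/(5323 + (1/2)*(-1/3)) = -57203/(5323 - 1/6) = -57203/31937/6 = -57203*6/31937 = -343218/31937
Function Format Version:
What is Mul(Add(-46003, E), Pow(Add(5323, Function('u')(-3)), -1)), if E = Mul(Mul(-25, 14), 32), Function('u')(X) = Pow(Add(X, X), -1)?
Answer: Rational(-343218, 31937) ≈ -10.747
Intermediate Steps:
Function('u')(X) = Mul(Rational(1, 2), Pow(X, -1)) (Function('u')(X) = Pow(Mul(2, X), -1) = Mul(Rational(1, 2), Pow(X, -1)))
E = -11200 (E = Mul(-350, 32) = -11200)
Mul(Add(-46003, E), Pow(Add(5323, Function('u')(-3)), -1)) = Mul(Add(-46003, -11200), Pow(Add(5323, Mul(Rational(1, 2), Pow(-3, -1))), -1)) = Mul(-57203, Pow(Add(5323, Mul(Rational(1, 2), Rational(-1, 3))), -1)) = Mul(-57203, Pow(Add(5323, Rational(-1, 6)), -1)) = Mul(-57203, Pow(Rational(31937, 6), -1)) = Mul(-57203, Rational(6, 31937)) = Rational(-343218, 31937)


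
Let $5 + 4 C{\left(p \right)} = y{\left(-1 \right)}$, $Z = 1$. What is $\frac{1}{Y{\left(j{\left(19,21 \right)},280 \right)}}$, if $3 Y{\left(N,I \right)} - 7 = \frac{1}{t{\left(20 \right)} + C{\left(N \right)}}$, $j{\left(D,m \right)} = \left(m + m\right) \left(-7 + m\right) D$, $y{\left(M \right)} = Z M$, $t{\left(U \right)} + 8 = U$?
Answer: $\frac{63}{149} \approx 0.42282$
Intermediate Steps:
$t{\left(U \right)} = -8 + U$
$y{\left(M \right)} = M$ ($y{\left(M \right)} = 1 M = M$)
$j{\left(D,m \right)} = 2 D m \left(-7 + m\right)$ ($j{\left(D,m \right)} = 2 m \left(-7 + m\right) D = 2 D m \left(-7 + m\right)$)
$C{\left(p \right)} = - \frac{3}{2}$ ($C{\left(p \right)} = - \frac{5}{4} + \frac{1}{4} \left(-1\right) = - \frac{5}{4} - \frac{1}{4} = - \frac{3}{2}$)
$Y{\left(N,I \right)} = \frac{149}{63}$ ($Y{\left(N,I \right)} = \frac{7}{3} + \frac{1}{3 \left(\left(-8 + 20\right) - \frac{3}{2}\right)} = \frac{7}{3} + \frac{1}{3 \left(12 - \frac{3}{2}\right)} = \frac{7}{3} + \frac{1}{3 \cdot \frac{21}{2}} = \frac{7}{3} + \frac{1}{3} \cdot \frac{2}{21} = \frac{7}{3} + \frac{2}{63} = \frac{149}{63}$)
$\frac{1}{Y{\left(j{\left(19,21 \right)},280 \right)}} = \frac{1}{\frac{149}{63}} = \frac{63}{149}$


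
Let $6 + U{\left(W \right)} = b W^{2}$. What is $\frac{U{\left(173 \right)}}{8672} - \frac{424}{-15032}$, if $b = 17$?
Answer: $\frac{956470389}{16294688} \approx 58.698$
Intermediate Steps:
$U{\left(W \right)} = -6 + 17 W^{2}$
$\frac{U{\left(173 \right)}}{8672} - \frac{424}{-15032} = \frac{-6 + 17 \cdot 173^{2}}{8672} - \frac{424}{-15032} = \left(-6 + 17 \cdot 29929\right) \frac{1}{8672} - - \frac{53}{1879} = \left(-6 + 508793\right) \frac{1}{8672} + \frac{53}{1879} = 508787 \cdot \frac{1}{8672} + \frac{53}{1879} = \frac{508787}{8672} + \frac{53}{1879} = \frac{956470389}{16294688}$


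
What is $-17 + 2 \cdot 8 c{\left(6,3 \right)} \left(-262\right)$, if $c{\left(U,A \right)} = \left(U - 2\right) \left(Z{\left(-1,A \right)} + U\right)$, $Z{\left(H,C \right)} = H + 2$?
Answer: $-117393$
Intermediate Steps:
$Z{\left(H,C \right)} = 2 + H$
$c{\left(U,A \right)} = \left(1 + U\right) \left(-2 + U\right)$ ($c{\left(U,A \right)} = \left(U - 2\right) \left(\left(2 - 1\right) + U\right) = \left(-2 + U\right) \left(1 + U\right) = \left(1 + U\right) \left(-2 + U\right)$)
$-17 + 2 \cdot 8 c{\left(6,3 \right)} \left(-262\right) = -17 + 2 \cdot 8 \left(-2 + 6^{2} - 6\right) \left(-262\right) = -17 + 16 \left(-2 + 36 - 6\right) \left(-262\right) = -17 + 16 \cdot 28 \left(-262\right) = -17 + 448 \left(-262\right) = -17 - 117376 = -117393$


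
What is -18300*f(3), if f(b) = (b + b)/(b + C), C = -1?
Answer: -54900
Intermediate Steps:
f(b) = 2*b/(-1 + b) (f(b) = (b + b)/(b - 1) = (2*b)/(-1 + b) = 2*b/(-1 + b))
-18300*f(3) = -36600*3/(-1 + 3) = -36600*3/2 = -18300*3 = -54900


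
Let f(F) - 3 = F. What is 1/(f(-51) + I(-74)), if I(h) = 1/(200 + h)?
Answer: -126/6047 ≈ -0.020837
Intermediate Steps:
f(F) = 3 + F
1/(f(-51) + I(-74)) = 1/((3 - 51) + 1/(200 - 74)) = 1/(-48 + 1/126) = 1/(-6047/126) = -126/6047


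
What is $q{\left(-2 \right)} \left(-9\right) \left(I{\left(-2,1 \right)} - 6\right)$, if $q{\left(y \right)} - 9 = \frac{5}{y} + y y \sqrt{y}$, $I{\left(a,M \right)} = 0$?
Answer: $351 + 216 i \sqrt{2} \approx 351.0 + 305.47 i$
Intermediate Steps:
$q{\left(y \right)} = 9 + y^{\frac{5}{2}} + \frac{5}{y}$ ($q{\left(y \right)} = 9 + \left(\frac{5}{y} + y y \sqrt{y}\right) = 9 + \left(\frac{5}{y} + y y^{\frac{3}{2}}\right) = 9 + \left(\frac{5}{y} + y^{\frac{5}{2}}\right) = 9 + \left(y^{\frac{5}{2}} + \frac{5}{y}\right) = 9 + y^{\frac{5}{2}} + \frac{5}{y}$)
$q{\left(-2 \right)} \left(-9\right) \left(I{\left(-2,1 \right)} - 6\right) = \left(9 + \left(-2\right)^{\frac{5}{2}} + \frac{5}{-2}\right) \left(-9\right) \left(0 - 6\right) = \left(9 + 4 i \sqrt{2} + 5 \left(- \frac{1}{2}\right)\right) \left(-9\right) \left(0 - 6\right) = \left(9 + 4 i \sqrt{2} - \frac{5}{2}\right) \left(-9\right) \left(-6\right) = \left(\frac{13}{2} + 4 i \sqrt{2}\right) \left(-9\right) \left(-6\right) = \left(- \frac{117}{2} - 36 i \sqrt{2}\right) \left(-6\right) = 351 + 216 i \sqrt{2}$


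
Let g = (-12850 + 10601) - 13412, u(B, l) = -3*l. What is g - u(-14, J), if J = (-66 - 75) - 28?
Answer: -16168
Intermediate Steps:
J = -169 (J = -141 - 28 = -169)
g = -15661 (g = -2249 - 13412 = -15661)
g - u(-14, J) = -15661 - (-3)*(-169) = -15661 - 1*507 = -15661 - 507 = -16168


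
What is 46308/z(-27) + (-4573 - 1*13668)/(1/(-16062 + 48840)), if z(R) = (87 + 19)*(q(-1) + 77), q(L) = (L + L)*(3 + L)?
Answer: -2313288610608/3869 ≈ -5.9790e+8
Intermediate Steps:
q(L) = 2*L*(3 + L) (q(L) = (2*L)*(3 + L) = 2*L*(3 + L))
z(R) = 7738 (z(R) = (87 + 19)*(2*(-1)*(3 - 1) + 77) = 106*(2*(-1)*2 + 77) = 106*(-4 + 77) = 106*73 = 7738)
46308/z(-27) + (-4573 - 1*13668)/(1/(-16062 + 48840)) = 46308/7738 + (-4573 - 1*13668)/(1/(-16062 + 48840)) = 46308*(1/7738) + (-4573 - 13668)/(1/32778) = 23154/3869 - 18241/1/32778 = 23154/3869 - 18241*32778 = 23154/3869 - 597903498 = -2313288610608/3869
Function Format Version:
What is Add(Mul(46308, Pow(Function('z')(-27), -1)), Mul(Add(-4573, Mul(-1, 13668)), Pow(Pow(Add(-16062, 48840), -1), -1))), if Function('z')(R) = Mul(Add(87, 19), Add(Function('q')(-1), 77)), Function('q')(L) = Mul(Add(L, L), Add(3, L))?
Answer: Rational(-2313288610608, 3869) ≈ -5.9790e+8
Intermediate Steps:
Function('q')(L) = Mul(2, L, Add(3, L)) (Function('q')(L) = Mul(Mul(2, L), Add(3, L)) = Mul(2, L, Add(3, L)))
Function('z')(R) = 7738 (Function('z')(R) = Mul(Add(87, 19), Add(Mul(2, -1, Add(3, -1)), 77)) = Mul(106, Add(Mul(2, -1, 2), 77)) = Mul(106, Add(-4, 77)) = Mul(106, 73) = 7738)
Add(Mul(46308, Pow(Function('z')(-27), -1)), Mul(Add(-4573, Mul(-1, 13668)), Pow(Pow(Add(-16062, 48840), -1), -1))) = Add(Mul(46308, Pow(7738, -1)), Mul(Add(-4573, Mul(-1, 13668)), Pow(Pow(Add(-16062, 48840), -1), -1))) = Add(Mul(46308, Rational(1, 7738)), Mul(Add(-4573, -13668), Pow(Pow(32778, -1), -1))) = Add(Rational(23154, 3869), Mul(-18241, Pow(Rational(1, 32778), -1))) = Add(Rational(23154, 3869), Mul(-18241, 32778)) = Add(Rational(23154, 3869), -597903498) = Rational(-2313288610608, 3869)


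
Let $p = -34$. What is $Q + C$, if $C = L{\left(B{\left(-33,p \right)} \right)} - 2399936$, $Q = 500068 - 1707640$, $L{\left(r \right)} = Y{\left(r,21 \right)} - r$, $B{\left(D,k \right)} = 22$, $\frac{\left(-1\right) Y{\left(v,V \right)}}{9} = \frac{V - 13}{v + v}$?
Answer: $- \frac{39682848}{11} \approx -3.6075 \cdot 10^{6}$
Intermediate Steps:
$Y{\left(v,V \right)} = - \frac{9 \left(-13 + V\right)}{2 v}$ ($Y{\left(v,V \right)} = - 9 \frac{V - 13}{v + v} = - 9 \frac{-13 + V}{2 v} = - \frac{9 \left(-13 + V\right)}{2 v}$)
$L{\left(r \right)} = - r - \frac{36}{r}$ ($L{\left(r \right)} = \frac{9 \left(13 - 21\right)}{2 r} - r = \frac{9}{2} \frac{1}{r} \left(-8\right) - r = - \frac{36}{r} - r = - r - \frac{36}{r}$)
$Q = -1207572$ ($Q = 500068 - 1707640 = -1207572$)
$C = - \frac{26399556}{11}$ ($C = \left(\left(-1\right) 22 - \frac{36}{22}\right) - 2399936 = \left(-22 - \frac{18}{11}\right) - 2399936 = - \frac{260}{11} - 2399936 = - \frac{26399556}{11} \approx -2.4 \cdot 10^{6}$)
$Q + C = -1207572 - \frac{26399556}{11} = - \frac{39682848}{11}$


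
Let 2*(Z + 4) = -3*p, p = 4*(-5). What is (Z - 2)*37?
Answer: 888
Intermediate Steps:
p = -20
Z = 26 (Z = -4 + (-3*(-20))/2 = -4 + (½)*60 = -4 + 30 = 26)
(Z - 2)*37 = (26 - 2)*37 = 24*37 = 888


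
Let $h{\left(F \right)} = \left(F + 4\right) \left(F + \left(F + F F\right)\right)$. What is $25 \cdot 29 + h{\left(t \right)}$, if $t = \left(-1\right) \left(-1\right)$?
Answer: $740$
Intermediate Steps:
$t = 1$
$h{\left(F \right)} = \left(4 + F\right) \left(F^{2} + 2 F\right)$ ($h{\left(F \right)} = \left(4 + F\right) \left(F + \left(F + F^{2}\right)\right) = \left(4 + F\right) \left(F^{2} + 2 F\right)$)
$25 \cdot 29 + h{\left(t \right)} = 25 \cdot 29 + 1 \left(8 + 1^{2} + 6 \cdot 1\right) = 725 + 1 \left(8 + 1 + 6\right) = 725 + 1 \cdot 15 = 725 + 15 = 740$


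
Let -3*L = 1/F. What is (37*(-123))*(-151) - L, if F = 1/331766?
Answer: 2393369/3 ≈ 7.9779e+5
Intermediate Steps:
F = 1/331766 ≈ 3.0142e-6
L = -331766/3 (L = -1/(3*1/331766) = -1/3*331766 = -331766/3 ≈ -1.1059e+5)
(37*(-123))*(-151) - L = (37*(-123))*(-151) - 1*(-331766/3) = -4551*(-151) + 331766/3 = 687201 + 331766/3 = 2393369/3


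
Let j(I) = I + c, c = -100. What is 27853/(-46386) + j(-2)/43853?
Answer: -1226168981/2034165258 ≈ -0.60279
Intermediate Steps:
j(I) = -100 + I (j(I) = I - 100 = -100 + I)
27853/(-46386) + j(-2)/43853 = 27853/(-46386) + (-100 - 2)/43853 = 27853*(-1/46386) - 102*1/43853 = -27853/46386 - 102/43853 = -1226168981/2034165258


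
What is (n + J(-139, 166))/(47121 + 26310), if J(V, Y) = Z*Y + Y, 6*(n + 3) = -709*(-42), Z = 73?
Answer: 1916/8159 ≈ 0.23483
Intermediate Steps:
n = 4960 (n = -3 + (-709*(-42))/6 = -3 + (⅙)*29778 = -3 + 4963 = 4960)
J(V, Y) = 74*Y (J(V, Y) = 73*Y + Y = 74*Y)
(n + J(-139, 166))/(47121 + 26310) = (4960 + 74*166)/(47121 + 26310) = (4960 + 12284)/73431 = 17244*(1/73431) = 1916/8159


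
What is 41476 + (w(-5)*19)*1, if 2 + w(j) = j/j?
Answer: 41457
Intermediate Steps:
w(j) = -1 (w(j) = -2 + j/j = -2 + 1 = -1)
41476 + (w(-5)*19)*1 = 41476 - 1*19*1 = 41476 - 19*1 = 41476 - 19 = 41457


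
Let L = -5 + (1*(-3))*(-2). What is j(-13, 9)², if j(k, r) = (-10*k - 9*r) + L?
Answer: 2500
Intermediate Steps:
L = 1 (L = -5 - 3*(-2) = -5 + 6 = 1)
j(k, r) = 1 - 10*k - 9*r (j(k, r) = (-10*k - 9*r) + 1 = 1 - 10*k - 9*r)
j(-13, 9)² = (1 - 10*(-13) - 9*9)² = (1 + 130 - 81)² = 50² = 2500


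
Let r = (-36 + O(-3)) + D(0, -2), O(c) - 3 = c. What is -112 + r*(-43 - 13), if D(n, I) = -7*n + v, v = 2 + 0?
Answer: 1792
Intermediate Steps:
O(c) = 3 + c
v = 2
D(n, I) = 2 - 7*n (D(n, I) = -7*n + 2 = 2 - 7*n)
r = -34 (r = (-36 + (3 - 3)) + (2 - 7*0) = (-36 + 0) + (2 + 0) = -36 + 2 = -34)
-112 + r*(-43 - 13) = -112 - 34*(-43 - 13) = -112 - 34*(-56) = -112 + 1904 = 1792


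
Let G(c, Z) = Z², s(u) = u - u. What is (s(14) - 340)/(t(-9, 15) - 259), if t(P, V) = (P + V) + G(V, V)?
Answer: 85/7 ≈ 12.143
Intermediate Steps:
s(u) = 0
t(P, V) = P + V + V² (t(P, V) = (P + V) + V² = P + V + V²)
(s(14) - 340)/(t(-9, 15) - 259) = (0 - 340)/((-9 + 15 + 15²) - 259) = -340/((-9 + 15 + 225) - 259) = -340/(231 - 259) = -340/(-28) = -340*(-1/28) = 85/7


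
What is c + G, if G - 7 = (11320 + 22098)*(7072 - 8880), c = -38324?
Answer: -60458061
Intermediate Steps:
G = -60419737 (G = 7 + (11320 + 22098)*(7072 - 8880) = 7 + 33418*(-1808) = 7 - 60419744 = -60419737)
c + G = -38324 - 60419737 = -60458061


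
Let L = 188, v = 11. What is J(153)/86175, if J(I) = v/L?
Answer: 11/16200900 ≈ 6.7897e-7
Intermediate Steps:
J(I) = 11/188
J(153)/86175 = (11/188)/86175 = (11/188)*(1/86175) = 11/16200900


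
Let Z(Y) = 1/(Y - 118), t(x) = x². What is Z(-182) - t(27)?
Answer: -218701/300 ≈ -729.00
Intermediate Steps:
Z(Y) = 1/(-118 + Y)
Z(-182) - t(27) = 1/(-118 - 182) - 1*27² = 1/(-300) - 1*729 = -1/300 - 729 = -218701/300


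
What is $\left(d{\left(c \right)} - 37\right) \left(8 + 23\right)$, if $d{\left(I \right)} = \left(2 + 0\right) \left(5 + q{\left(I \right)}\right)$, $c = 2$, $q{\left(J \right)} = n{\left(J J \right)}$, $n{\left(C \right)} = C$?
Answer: $-589$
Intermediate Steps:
$q{\left(J \right)} = J^{2}$ ($q{\left(J \right)} = J J = J^{2}$)
$d{\left(I \right)} = 10 + 2 I^{2}$ ($d{\left(I \right)} = \left(2 + 0\right) \left(5 + I^{2}\right) = 2 \left(5 + I^{2}\right) = 10 + 2 I^{2}$)
$\left(d{\left(c \right)} - 37\right) \left(8 + 23\right) = \left(\left(10 + 2 \cdot 2^{2}\right) - 37\right) \left(8 + 23\right) = \left(\left(10 + 2 \cdot 4\right) - 37\right) 31 = \left(\left(10 + 8\right) - 37\right) 31 = \left(18 - 37\right) 31 = \left(-19\right) 31 = -589$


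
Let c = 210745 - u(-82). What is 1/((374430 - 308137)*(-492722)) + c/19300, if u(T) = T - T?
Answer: 688377879920247/63041557723780 ≈ 10.919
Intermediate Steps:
u(T) = 0
c = 210745 (c = 210745 - 1*0 = 210745 + 0 = 210745)
1/((374430 - 308137)*(-492722)) + c/19300 = 1/((374430 - 308137)*(-492722)) + 210745/19300 = -1/492722/66293 + 210745*(1/19300) = (1/66293)*(-1/492722) + 42149/3860 = -1/32664019546 + 42149/3860 = 688377879920247/63041557723780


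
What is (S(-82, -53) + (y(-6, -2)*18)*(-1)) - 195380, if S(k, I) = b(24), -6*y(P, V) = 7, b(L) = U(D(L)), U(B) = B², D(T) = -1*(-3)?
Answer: -195350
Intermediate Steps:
D(T) = 3
b(L) = 9 (b(L) = 3² = 9)
y(P, V) = -7/6 (y(P, V) = -⅙*7 = -7/6)
S(k, I) = 9
(S(-82, -53) + (y(-6, -2)*18)*(-1)) - 195380 = (9 - 7/6*18*(-1)) - 195380 = (9 - 21*(-1)) - 195380 = (9 + 21) - 195380 = 30 - 195380 = -195350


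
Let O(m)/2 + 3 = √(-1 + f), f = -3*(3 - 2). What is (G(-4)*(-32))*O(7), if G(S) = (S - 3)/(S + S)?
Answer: 168 - 112*I ≈ 168.0 - 112.0*I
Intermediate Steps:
f = -3 (f = -3*1 = -3)
G(S) = (-3 + S)/(2*S) (G(S) = (-3 + S)/((2*S)) = (-3 + S)*(1/(2*S)) = (-3 + S)/(2*S))
O(m) = -6 + 4*I (O(m) = -6 + 2*√(-1 - 3) = -6 + 2*√(-4) = -6 + 2*(2*I) = -6 + 4*I)
(G(-4)*(-32))*O(7) = (((½)*(-3 - 4)/(-4))*(-32))*(-6 + 4*I) = (((½)*(-¼)*(-7))*(-32))*(-6 + 4*I) = ((7/8)*(-32))*(-6 + 4*I) = -28*(-6 + 4*I) = 168 - 112*I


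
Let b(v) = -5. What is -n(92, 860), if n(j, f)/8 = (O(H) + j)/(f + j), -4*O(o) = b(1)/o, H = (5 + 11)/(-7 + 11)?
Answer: -211/272 ≈ -0.77573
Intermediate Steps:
H = 4 (H = 16/4 = 16*(¼) = 4)
O(o) = 5/(4*o) (O(o) = -(-5)/(4*o) = 5/(4*o))
n(j, f) = 8*(5/16 + j)/(f + j) (n(j, f) = 8*(((5/4)/4 + j)/(f + j)) = 8*(((5/4)*(¼) + j)/(f + j)) = 8*((5/16 + j)/(f + j)) = 8*(5/16 + j)/(f + j))
-n(92, 860) = -(5/2 + 8*92)/(860 + 92) = -(5/2 + 736)/952 = -1477/(952*2) = -1*211/272 = -211/272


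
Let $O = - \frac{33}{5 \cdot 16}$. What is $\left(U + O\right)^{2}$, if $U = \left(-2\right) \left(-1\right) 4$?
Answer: $\frac{368449}{6400} \approx 57.57$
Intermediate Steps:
$U = 8$ ($U = 2 \cdot 4 = 8$)
$O = - \frac{33}{80} \approx -0.4125$
$\left(U + O\right)^{2} = \left(8 - \frac{33}{80}\right)^{2} = \left(\frac{607}{80}\right)^{2} = \frac{368449}{6400}$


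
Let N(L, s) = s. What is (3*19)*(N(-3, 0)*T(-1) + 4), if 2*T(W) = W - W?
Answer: 228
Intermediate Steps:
T(W) = 0 (T(W) = (W - W)/2 = (½)*0 = 0)
(3*19)*(N(-3, 0)*T(-1) + 4) = (3*19)*(0*0 + 4) = 57*(0 + 4) = 57*4 = 228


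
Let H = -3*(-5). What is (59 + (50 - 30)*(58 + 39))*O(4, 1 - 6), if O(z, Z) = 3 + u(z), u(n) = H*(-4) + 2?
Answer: -109945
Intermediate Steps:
H = 15
u(n) = -58 (u(n) = 15*(-4) + 2 = -60 + 2 = -58)
O(z, Z) = -55 (O(z, Z) = 3 - 58 = -55)
(59 + (50 - 30)*(58 + 39))*O(4, 1 - 6) = (59 + (50 - 30)*(58 + 39))*(-55) = (59 + 20*97)*(-55) = (59 + 1940)*(-55) = 1999*(-55) = -109945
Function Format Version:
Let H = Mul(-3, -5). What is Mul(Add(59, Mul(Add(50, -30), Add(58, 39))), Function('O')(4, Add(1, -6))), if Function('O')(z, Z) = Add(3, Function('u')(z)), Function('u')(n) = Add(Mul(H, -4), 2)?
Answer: -109945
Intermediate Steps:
H = 15
Function('u')(n) = -58 (Function('u')(n) = Add(Mul(15, -4), 2) = Add(-60, 2) = -58)
Function('O')(z, Z) = -55 (Function('O')(z, Z) = Add(3, -58) = -55)
Mul(Add(59, Mul(Add(50, -30), Add(58, 39))), Function('O')(4, Add(1, -6))) = Mul(Add(59, Mul(Add(50, -30), Add(58, 39))), -55) = Mul(Add(59, Mul(20, 97)), -55) = Mul(Add(59, 1940), -55) = Mul(1999, -55) = -109945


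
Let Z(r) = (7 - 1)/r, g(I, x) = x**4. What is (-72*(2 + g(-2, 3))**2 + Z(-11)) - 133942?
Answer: -6929456/11 ≈ -6.2995e+5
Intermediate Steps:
Z(r) = 6/r
(-72*(2 + g(-2, 3))**2 + Z(-11)) - 133942 = (-72*(2 + 3**4)**2 + 6/(-11)) - 133942 = (-72*(2 + 81)**2 + 6*(-1/11)) - 133942 = (-72*83**2 - 6/11) - 133942 = (-72*6889 - 6/11) - 133942 = (-496008 - 6/11) - 133942 = -5456094/11 - 133942 = -6929456/11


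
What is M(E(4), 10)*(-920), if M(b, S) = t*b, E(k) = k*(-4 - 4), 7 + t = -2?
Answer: -264960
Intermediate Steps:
t = -9 (t = -7 - 2 = -9)
E(k) = -8*k (E(k) = k*(-8) = -8*k)
M(b, S) = -9*b
M(E(4), 10)*(-920) = -(-72)*4*(-920) = -9*(-32)*(-920) = 288*(-920) = -264960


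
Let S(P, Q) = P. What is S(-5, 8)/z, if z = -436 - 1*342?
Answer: 5/778 ≈ 0.0064267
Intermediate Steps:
z = -778 (z = -436 - 342 = -778)
S(-5, 8)/z = -5/(-778) = -5*(-1/778) = 5/778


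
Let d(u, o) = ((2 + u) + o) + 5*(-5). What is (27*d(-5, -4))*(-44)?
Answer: 38016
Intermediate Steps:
d(u, o) = -23 + o + u (d(u, o) = (2 + o + u) - 25 = -23 + o + u)
(27*d(-5, -4))*(-44) = (27*(-23 - 4 - 5))*(-44) = (27*(-32))*(-44) = -864*(-44) = 38016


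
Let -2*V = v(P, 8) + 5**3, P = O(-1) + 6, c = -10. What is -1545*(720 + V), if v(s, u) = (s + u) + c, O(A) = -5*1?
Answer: -1016610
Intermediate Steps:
O(A) = -5
P = 1 (P = -5 + 6 = 1)
v(s, u) = -10 + s + u (v(s, u) = (s + u) - 10 = -10 + s + u)
V = -62 (V = -((-10 + 1 + 8) + 5**3)/2 = -(-1 + 125)/2 = -1/2*124 = -62)
-1545*(720 + V) = -1545*(720 - 62) = -1545*658 = -1016610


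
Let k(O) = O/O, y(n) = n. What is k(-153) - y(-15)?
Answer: 16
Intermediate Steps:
k(O) = 1
k(-153) - y(-15) = 1 - 1*(-15) = 1 + 15 = 16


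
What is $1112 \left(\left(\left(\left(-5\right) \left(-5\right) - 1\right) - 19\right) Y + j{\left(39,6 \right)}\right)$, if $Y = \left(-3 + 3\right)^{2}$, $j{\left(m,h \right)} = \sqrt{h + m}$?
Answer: $3336 \sqrt{5} \approx 7459.5$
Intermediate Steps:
$Y = 0$ ($Y = 0^{2} = 0$)
$1112 \left(\left(\left(\left(-5\right) \left(-5\right) - 1\right) - 19\right) Y + j{\left(39,6 \right)}\right) = 1112 \left(\left(\left(\left(-5\right) \left(-5\right) - 1\right) - 19\right) 0 + \sqrt{6 + 39}\right) = 1112 \left(\left(\left(25 - 1\right) - 19\right) 0 + \sqrt{45}\right) = 1112 \left(\left(24 - 19\right) 0 + 3 \sqrt{5}\right) = 1112 \left(5 \cdot 0 + 3 \sqrt{5}\right) = 1112 \left(0 + 3 \sqrt{5}\right) = 1112 \cdot 3 \sqrt{5} = 3336 \sqrt{5}$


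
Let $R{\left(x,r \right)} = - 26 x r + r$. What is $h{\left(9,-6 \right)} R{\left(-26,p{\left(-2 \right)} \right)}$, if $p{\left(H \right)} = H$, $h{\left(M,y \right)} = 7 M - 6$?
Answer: $-77178$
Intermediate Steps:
$h{\left(M,y \right)} = -6 + 7 M$
$R{\left(x,r \right)} = r - 26 r x$ ($R{\left(x,r \right)} = - 26 r x + r = r - 26 r x$)
$h{\left(9,-6 \right)} R{\left(-26,p{\left(-2 \right)} \right)} = \left(-6 + 7 \cdot 9\right) \left(- 2 \left(1 - -676\right)\right) = \left(-6 + 63\right) \left(- 2 \left(1 + 676\right)\right) = 57 \left(\left(-2\right) 677\right) = 57 \left(-1354\right) = -77178$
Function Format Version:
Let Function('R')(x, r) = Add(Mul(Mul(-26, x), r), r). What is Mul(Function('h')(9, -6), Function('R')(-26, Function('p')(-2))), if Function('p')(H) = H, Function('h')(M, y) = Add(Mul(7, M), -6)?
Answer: -77178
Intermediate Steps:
Function('h')(M, y) = Add(-6, Mul(7, M))
Function('R')(x, r) = Add(r, Mul(-26, r, x)) (Function('R')(x, r) = Add(Mul(-26, r, x), r) = Add(r, Mul(-26, r, x)))
Mul(Function('h')(9, -6), Function('R')(-26, Function('p')(-2))) = Mul(Add(-6, Mul(7, 9)), Mul(-2, Add(1, Mul(-26, -26)))) = Mul(Add(-6, 63), Mul(-2, Add(1, 676))) = Mul(57, Mul(-2, 677)) = Mul(57, -1354) = -77178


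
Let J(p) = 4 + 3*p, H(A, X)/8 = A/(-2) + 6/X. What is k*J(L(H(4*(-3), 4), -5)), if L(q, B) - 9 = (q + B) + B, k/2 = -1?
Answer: -362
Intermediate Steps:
k = -2 (k = 2*(-1) = -2)
H(A, X) = -4*A + 48/X (H(A, X) = 8*(A/(-2) + 6/X) = 8*(A*(-1/2) + 6/X) = 8*(-A/2 + 6/X) = 8*(6/X - A/2) = -4*A + 48/X)
L(q, B) = 9 + q + 2*B (L(q, B) = 9 + ((q + B) + B) = 9 + ((B + q) + B) = 9 + (q + 2*B) = 9 + q + 2*B)
k*J(L(H(4*(-3), 4), -5)) = -2*(4 + 3*(9 + (-16*(-3) + 48/4) + 2*(-5))) = -2*(4 + 3*(9 + (-4*(-12) + 48*(1/4)) - 10)) = -2*(4 + 3*(9 + (48 + 12) - 10)) = -2*(4 + 3*(9 + 60 - 10)) = -2*(4 + 3*59) = -2*(4 + 177) = -2*181 = -362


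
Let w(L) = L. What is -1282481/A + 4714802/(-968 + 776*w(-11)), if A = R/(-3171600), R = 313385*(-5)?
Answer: -773301336685645/297841104 ≈ -2.5964e+6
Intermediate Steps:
R = -1566925
A = 62677/126864 (A = -1566925/(-3171600) = -1566925*(-1/3171600) = 62677/126864 ≈ 0.49405)
-1282481/A + 4714802/(-968 + 776*w(-11)) = -1282481/62677/126864 + 4714802/(-968 + 776*(-11)) = -1282481*126864/62677 + 4714802/(-968 - 8536) = -162700669584/62677 + 4714802/(-9504) = -162700669584/62677 + 4714802*(-1/9504) = -162700669584/62677 - 2357401/4752 = -773301336685645/297841104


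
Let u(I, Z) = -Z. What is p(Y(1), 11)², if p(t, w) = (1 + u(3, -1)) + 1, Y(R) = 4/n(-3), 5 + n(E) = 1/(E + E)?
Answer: 9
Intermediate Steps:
n(E) = -5 + 1/(2*E) (n(E) = -5 + 1/(E + E) = -5 + 1/(2*E))
Y(R) = -24/31 (Y(R) = 4/(-5 + (½)/(-3)) = 4/(-5 + (½)*(-⅓)) = 4/(-5 - ⅙) = 4/(-31/6) = 4*(-6/31) = -24/31)
p(t, w) = 3 (p(t, w) = (1 - 1*(-1)) + 1 = (1 + 1) + 1 = 2 + 1 = 3)
p(Y(1), 11)² = 3² = 9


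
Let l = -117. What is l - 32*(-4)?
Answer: 11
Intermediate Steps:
l - 32*(-4) = -117 - 32*(-4) = -117 + 128 = 11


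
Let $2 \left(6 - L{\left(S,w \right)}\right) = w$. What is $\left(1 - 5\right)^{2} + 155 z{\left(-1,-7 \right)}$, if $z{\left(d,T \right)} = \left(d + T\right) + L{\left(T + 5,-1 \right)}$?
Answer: $- \frac{433}{2} \approx -216.5$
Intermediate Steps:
$L{\left(S,w \right)} = 6 - \frac{w}{2}$
$z{\left(d,T \right)} = \frac{13}{2} + T + d$ ($z{\left(d,T \right)} = \left(d + T\right) + \left(6 - - \frac{1}{2}\right) = \left(T + d\right) + \left(6 + \frac{1}{2}\right) = \left(T + d\right) + \frac{13}{2} = \frac{13}{2} + T + d$)
$\left(1 - 5\right)^{2} + 155 z{\left(-1,-7 \right)} = \left(1 - 5\right)^{2} + 155 \left(\frac{13}{2} - 7 - 1\right) = \left(-4\right)^{2} + 155 \left(- \frac{3}{2}\right) = 16 - \frac{465}{2} = - \frac{433}{2}$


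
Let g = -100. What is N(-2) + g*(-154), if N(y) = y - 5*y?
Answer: 15408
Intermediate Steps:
N(y) = -4*y
N(-2) + g*(-154) = -4*(-2) - 100*(-154) = 8 + 15400 = 15408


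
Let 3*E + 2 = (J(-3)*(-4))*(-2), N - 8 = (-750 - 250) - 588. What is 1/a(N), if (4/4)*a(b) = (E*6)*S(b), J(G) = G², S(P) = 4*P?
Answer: -1/884800 ≈ -1.1302e-6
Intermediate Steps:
N = -1580 (N = 8 + ((-750 - 250) - 588) = 8 + (-1000 - 588) = 8 - 1588 = -1580)
E = 70/3 (E = -⅔ + (((-3)²*(-4))*(-2))/3 = -⅔ + ((9*(-4))*(-2))/3 = -⅔ + (-36*(-2))/3 = -⅔ + (⅓)*72 = -⅔ + 24 = 70/3 ≈ 23.333)
a(b) = 560*b (a(b) = ((70/3)*6)*(4*b) = 140*(4*b) = 560*b)
1/a(N) = 1/(560*(-1580)) = 1/(-884800) = -1/884800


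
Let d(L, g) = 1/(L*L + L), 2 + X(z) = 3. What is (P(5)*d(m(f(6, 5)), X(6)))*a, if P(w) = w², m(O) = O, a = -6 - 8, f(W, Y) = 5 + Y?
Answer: -35/11 ≈ -3.1818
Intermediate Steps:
a = -14
X(z) = 1 (X(z) = -2 + 3 = 1)
d(L, g) = 1/(L + L²) (d(L, g) = 1/(L² + L) = 1/(L + L²))
(P(5)*d(m(f(6, 5)), X(6)))*a = (5²*(1/((5 + 5)*(1 + (5 + 5)))))*(-14) = (25*(1/(10*(1 + 10))))*(-14) = (25*((⅒)/11))*(-14) = (25*((⅒)*(1/11)))*(-14) = (25*(1/110))*(-14) = (5/22)*(-14) = -35/11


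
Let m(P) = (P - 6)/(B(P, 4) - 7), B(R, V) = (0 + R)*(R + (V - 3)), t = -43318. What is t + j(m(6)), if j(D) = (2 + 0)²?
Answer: -43314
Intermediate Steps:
B(R, V) = R*(-3 + R + V) (B(R, V) = R*(R + (-3 + V)) = R*(-3 + R + V))
m(P) = (-6 + P)/(-7 + P*(1 + P)) (m(P) = (P - 6)/(P*(-3 + P + 4) - 7) = (-6 + P)/(P*(1 + P) - 7) = (-6 + P)/(-7 + P*(1 + P)))
j(D) = 4 (j(D) = 2² = 4)
t + j(m(6)) = -43318 + 4 = -43314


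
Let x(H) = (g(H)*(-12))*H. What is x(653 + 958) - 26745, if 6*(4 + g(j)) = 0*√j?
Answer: 50583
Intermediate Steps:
g(j) = -4 (g(j) = -4 + (0*√j)/6 = -4 + (⅙)*0 = -4 + 0 = -4)
x(H) = 48*H (x(H) = (-4*(-12))*H = 48*H)
x(653 + 958) - 26745 = 48*(653 + 958) - 26745 = 48*1611 - 26745 = 77328 - 26745 = 50583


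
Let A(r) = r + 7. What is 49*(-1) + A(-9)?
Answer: -51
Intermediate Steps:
A(r) = 7 + r
49*(-1) + A(-9) = 49*(-1) + (7 - 9) = -49 - 2 = -51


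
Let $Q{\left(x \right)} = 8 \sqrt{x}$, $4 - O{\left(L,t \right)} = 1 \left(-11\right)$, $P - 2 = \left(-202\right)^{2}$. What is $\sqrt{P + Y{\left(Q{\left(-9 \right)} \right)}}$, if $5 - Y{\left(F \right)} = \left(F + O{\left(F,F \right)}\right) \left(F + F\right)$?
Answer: $\sqrt{41963 - 720 i} \approx 204.86 - 1.757 i$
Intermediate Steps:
$P = 40806$ ($P = 2 + \left(-202\right)^{2} = 2 + 40804 = 40806$)
$O{\left(L,t \right)} = 15$ ($O{\left(L,t \right)} = 4 - 1 \left(-11\right) = 4 - -11 = 4 + 11 = 15$)
$Y{\left(F \right)} = 5 - 2 F \left(15 + F\right)$ ($Y{\left(F \right)} = 5 - \left(F + 15\right) \left(F + F\right) = 5 - \left(15 + F\right) 2 F = 5 - 2 F \left(15 + F\right)$)
$\sqrt{P + Y{\left(Q{\left(-9 \right)} \right)}} = \sqrt{40806 - \left(-5 - 1152 + 30 \cdot 8 \sqrt{-9}\right)} = \sqrt{40806 - \left(-5 - 1152 + 30 \cdot 8 \cdot 3 i\right)} = \sqrt{40806 - \left(-5 - 1152 + 30 \cdot 24 i\right)} = \sqrt{40806 - \left(-1157 + 720 i\right)} = \sqrt{40806 + \left(5 - 720 i + 1152\right)} = \sqrt{40806 + \left(1157 - 720 i\right)} = \sqrt{41963 - 720 i}$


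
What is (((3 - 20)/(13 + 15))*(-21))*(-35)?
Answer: -1785/4 ≈ -446.25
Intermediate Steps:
(((3 - 20)/(13 + 15))*(-21))*(-35) = (-17/28*(-21))*(-35) = (-17*1/28*(-21))*(-35) = -17/28*(-21)*(-35) = (51/4)*(-35) = -1785/4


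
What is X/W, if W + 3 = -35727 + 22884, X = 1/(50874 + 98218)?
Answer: -1/1915235832 ≈ -5.2213e-10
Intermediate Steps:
X = 1/149092 ≈ 6.7073e-6
W = -12846 (W = -3 + (-35727 + 22884) = -3 - 12843 = -12846)
X/W = (1/149092)/(-12846) = (1/149092)*(-1/12846) = -1/1915235832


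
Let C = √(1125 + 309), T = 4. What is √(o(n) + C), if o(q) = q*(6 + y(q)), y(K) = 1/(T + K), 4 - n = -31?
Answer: √(320775 + 1521*√1434)/39 ≈ 15.772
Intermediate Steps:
n = 35 (n = 4 - 1*(-31) = 4 + 31 = 35)
y(K) = 1/(4 + K)
o(q) = q*(6 + 1/(4 + q))
C = √1434 ≈ 37.868
√(o(n) + C) = √(35*(25 + 6*35)/(4 + 35) + √1434) = √(35*(25 + 210)/39 + √1434) = √(35*(1/39)*235 + √1434) = √(8225/39 + √1434)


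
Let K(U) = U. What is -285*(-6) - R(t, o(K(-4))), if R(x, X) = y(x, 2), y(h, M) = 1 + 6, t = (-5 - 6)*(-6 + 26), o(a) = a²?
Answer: 1703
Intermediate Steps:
t = -220 (t = -11*20 = -220)
y(h, M) = 7
R(x, X) = 7
-285*(-6) - R(t, o(K(-4))) = -285*(-6) - 1*7 = 1710 - 7 = 1703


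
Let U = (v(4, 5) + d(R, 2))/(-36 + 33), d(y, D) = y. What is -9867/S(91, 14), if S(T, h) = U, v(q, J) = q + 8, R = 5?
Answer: 29601/17 ≈ 1741.2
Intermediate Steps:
v(q, J) = 8 + q
U = -17/3 (U = ((8 + 4) + 5)/(-36 + 33) = (12 + 5)/(-3) = 17*(-⅓) = -17/3 ≈ -5.6667)
S(T, h) = -17/3
-9867/S(91, 14) = -9867/(-17/3) = -9867*(-3/17) = 29601/17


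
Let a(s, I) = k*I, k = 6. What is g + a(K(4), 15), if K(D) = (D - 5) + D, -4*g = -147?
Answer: 507/4 ≈ 126.75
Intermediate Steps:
g = 147/4 (g = -¼*(-147) = 147/4 ≈ 36.750)
K(D) = -5 + 2*D (K(D) = (-5 + D) + D = -5 + 2*D)
a(s, I) = 6*I
g + a(K(4), 15) = 147/4 + 6*15 = 147/4 + 90 = 507/4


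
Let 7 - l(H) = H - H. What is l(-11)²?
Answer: 49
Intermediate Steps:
l(H) = 7 (l(H) = 7 - (H - H) = 7 - 1*0 = 7 + 0 = 7)
l(-11)² = 7² = 49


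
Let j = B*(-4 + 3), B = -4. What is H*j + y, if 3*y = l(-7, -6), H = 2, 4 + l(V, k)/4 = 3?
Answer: 20/3 ≈ 6.6667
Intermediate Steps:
l(V, k) = -4 (l(V, k) = -16 + 4*3 = -16 + 12 = -4)
y = -4/3 (y = (⅓)*(-4) = -4/3 ≈ -1.3333)
j = 4 (j = -4*(-4 + 3) = -4*(-1) = 4)
H*j + y = 2*4 - 4/3 = 8 - 4/3 = 20/3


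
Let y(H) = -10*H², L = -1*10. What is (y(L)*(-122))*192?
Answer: 23424000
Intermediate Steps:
L = -10
(y(L)*(-122))*192 = (-10*(-10)²*(-122))*192 = (-10*100*(-122))*192 = -1000*(-122)*192 = 122000*192 = 23424000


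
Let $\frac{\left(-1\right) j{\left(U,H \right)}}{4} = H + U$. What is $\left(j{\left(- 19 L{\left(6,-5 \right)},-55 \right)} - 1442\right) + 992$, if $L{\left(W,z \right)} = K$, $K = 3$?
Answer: $-2$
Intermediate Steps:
$L{\left(W,z \right)} = 3$
$j{\left(U,H \right)} = - 4 H - 4 U$ ($j{\left(U,H \right)} = - 4 \left(H + U\right) = - 4 H - 4 U$)
$\left(j{\left(- 19 L{\left(6,-5 \right)},-55 \right)} - 1442\right) + 992 = \left(\left(\left(-4\right) \left(-55\right) - 4 \left(\left(-19\right) 3\right)\right) - 1442\right) + 992 = \left(\left(220 - -228\right) - 1442\right) + 992 = \left(\left(220 + 228\right) - 1442\right) + 992 = \left(448 - 1442\right) + 992 = -994 + 992 = -2$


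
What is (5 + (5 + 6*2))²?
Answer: 484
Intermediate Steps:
(5 + (5 + 6*2))² = (5 + (5 + 12))² = (5 + 17)² = 22² = 484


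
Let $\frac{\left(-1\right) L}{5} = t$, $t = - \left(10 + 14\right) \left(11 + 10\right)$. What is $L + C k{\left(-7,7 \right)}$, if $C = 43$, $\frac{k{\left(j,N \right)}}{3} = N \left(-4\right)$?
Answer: $-1092$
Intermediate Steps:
$k{\left(j,N \right)} = - 12 N$ ($k{\left(j,N \right)} = 3 N \left(-4\right) = 3 \left(- 4 N\right) = - 12 N$)
$t = -504$ ($t = - 24 \cdot 21 = \left(-1\right) 504 = -504$)
$L = 2520$ ($L = \left(-5\right) \left(-504\right) = 2520$)
$L + C k{\left(-7,7 \right)} = 2520 + 43 \left(\left(-12\right) 7\right) = 2520 + 43 \left(-84\right) = 2520 - 3612 = -1092$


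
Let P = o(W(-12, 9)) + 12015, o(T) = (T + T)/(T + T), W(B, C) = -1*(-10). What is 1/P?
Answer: 1/12016 ≈ 8.3222e-5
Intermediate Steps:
W(B, C) = 10
o(T) = 1 (o(T) = (2*T)/((2*T)) = (2*T)*(1/(2*T)) = 1)
P = 12016 (P = 1 + 12015 = 12016)
1/P = 1/12016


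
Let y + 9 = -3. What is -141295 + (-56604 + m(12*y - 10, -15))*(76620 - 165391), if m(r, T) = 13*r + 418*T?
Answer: 5758966101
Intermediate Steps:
y = -12 (y = -9 - 3 = -12)
-141295 + (-56604 + m(12*y - 10, -15))*(76620 - 165391) = -141295 + (-56604 + (13*(12*(-12) - 10) + 418*(-15)))*(76620 - 165391) = -141295 + (-56604 + (13*(-144 - 10) - 6270))*(-88771) = -141295 + (-56604 + (13*(-154) - 6270))*(-88771) = -141295 + (-56604 + (-2002 - 6270))*(-88771) = -141295 + (-56604 - 8272)*(-88771) = -141295 - 64876*(-88771) = -141295 + 5759107396 = 5758966101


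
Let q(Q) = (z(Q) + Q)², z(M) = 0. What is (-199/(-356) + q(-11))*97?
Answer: 4197675/356 ≈ 11791.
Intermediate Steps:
q(Q) = Q² (q(Q) = (0 + Q)² = Q²)
(-199/(-356) + q(-11))*97 = (-199/(-356) + (-11)²)*97 = (-199*(-1/356) + 121)*97 = (199/356 + 121)*97 = (43275/356)*97 = 4197675/356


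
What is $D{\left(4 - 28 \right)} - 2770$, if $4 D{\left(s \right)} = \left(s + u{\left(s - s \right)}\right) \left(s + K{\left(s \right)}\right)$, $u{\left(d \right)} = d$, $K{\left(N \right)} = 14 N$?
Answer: $-610$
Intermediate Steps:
$D{\left(s \right)} = \frac{15 s^{2}}{4}$ ($D{\left(s \right)} = \frac{\left(s + \left(s - s\right)\right) \left(s + 14 s\right)}{4} = \frac{\left(s + 0\right) 15 s}{4} = \frac{s 15 s}{4} = \frac{15 s^{2}}{4}$)
$D{\left(4 - 28 \right)} - 2770 = \frac{15 \left(4 - 28\right)^{2}}{4} - 2770 = \frac{15 \left(-24\right)^{2}}{4} - 2770 = \frac{15}{4} \cdot 576 - 2770 = 2160 - 2770 = -610$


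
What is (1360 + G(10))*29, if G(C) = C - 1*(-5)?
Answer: 39875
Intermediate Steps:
G(C) = 5 + C (G(C) = C + 5 = 5 + C)
(1360 + G(10))*29 = (1360 + (5 + 10))*29 = (1360 + 15)*29 = 1375*29 = 39875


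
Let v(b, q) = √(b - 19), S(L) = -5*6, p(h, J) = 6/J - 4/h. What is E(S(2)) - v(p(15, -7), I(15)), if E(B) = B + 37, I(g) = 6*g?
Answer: 7 - I*√221865/105 ≈ 7.0 - 4.486*I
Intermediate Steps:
p(h, J) = -4/h + 6/J
S(L) = -30
v(b, q) = √(-19 + b)
E(B) = 37 + B
E(S(2)) - v(p(15, -7), I(15)) = (37 - 30) - √(-19 + (-4/15 + 6/(-7))) = 7 - √(-19 + (-4*1/15 + 6*(-⅐))) = 7 - √(-19 + (-4/15 - 6/7)) = 7 - √(-19 - 118/105) = 7 - √(-2113/105) = 7 - I*√221865/105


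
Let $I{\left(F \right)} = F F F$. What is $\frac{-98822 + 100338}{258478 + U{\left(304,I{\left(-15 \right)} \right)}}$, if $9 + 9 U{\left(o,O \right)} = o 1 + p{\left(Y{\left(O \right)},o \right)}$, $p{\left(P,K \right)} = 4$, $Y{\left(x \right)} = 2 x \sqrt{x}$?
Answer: $\frac{13644}{2326601} \approx 0.0058644$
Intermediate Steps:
$Y{\left(x \right)} = 2 x^{\frac{3}{2}}$
$I{\left(F \right)} = F^{3}$ ($I{\left(F \right)} = F^{2} F = F^{3}$)
$U{\left(o,O \right)} = - \frac{5}{9} + \frac{o}{9}$ ($U{\left(o,O \right)} = -1 + \frac{o 1 + 4}{9} = -1 + \frac{o + 4}{9} = -1 + \frac{4 + o}{9} = -1 + \left(\frac{4}{9} + \frac{o}{9}\right) = - \frac{5}{9} + \frac{o}{9}$)
$\frac{-98822 + 100338}{258478 + U{\left(304,I{\left(-15 \right)} \right)}} = \frac{-98822 + 100338}{258478 + \left(- \frac{5}{9} + \frac{1}{9} \cdot 304\right)} = \frac{1516}{258478 + \left(- \frac{5}{9} + \frac{304}{9}\right)} = \frac{1516}{258478 + \frac{299}{9}} = \frac{1516}{\frac{2326601}{9}} = 1516 \cdot \frac{9}{2326601} = \frac{13644}{2326601}$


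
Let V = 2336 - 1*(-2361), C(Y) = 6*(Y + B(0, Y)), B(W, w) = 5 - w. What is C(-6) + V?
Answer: 4727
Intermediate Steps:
C(Y) = 30 (C(Y) = 6*(Y + (5 - Y)) = 6*5 = 30)
V = 4697 (V = 2336 + 2361 = 4697)
C(-6) + V = 30 + 4697 = 4727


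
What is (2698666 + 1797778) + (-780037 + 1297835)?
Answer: 5014242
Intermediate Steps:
(2698666 + 1797778) + (-780037 + 1297835) = 4496444 + 517798 = 5014242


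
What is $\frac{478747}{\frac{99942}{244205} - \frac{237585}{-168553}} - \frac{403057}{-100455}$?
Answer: $\frac{659863379959000936844}{2506853481975735} \approx 2.6322 \cdot 10^{5}$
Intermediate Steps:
$\frac{478747}{\frac{99942}{244205} - \frac{237585}{-168553}} - \frac{403057}{-100455} = \frac{478747}{99942 \cdot \frac{1}{244205} - - \frac{237585}{168553}} - - \frac{403057}{100455} = \frac{478747}{\frac{99942}{244205} + \frac{237585}{168553}} + \frac{403057}{100455} = \frac{478747}{\frac{74864968851}{41161485365}} + \frac{403057}{100455} = 478747 \cdot \frac{41161485365}{74864968851} + \frac{403057}{100455} = \frac{19705937634037655}{74864968851} + \frac{403057}{100455} = \frac{659863379959000936844}{2506853481975735}$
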